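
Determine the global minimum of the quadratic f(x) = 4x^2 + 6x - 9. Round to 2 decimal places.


For a quadratic f(x) = ax^2 + bx + c with a > 0, the minimum is at the vertex.
Vertex x-coordinate: x = -b/(2a)
x = -(6) / (2 * 4)
x = -6/8 = -3/4
Substitute back to find the minimum value:
f(-3/4) = 4 * (-3/4)^2 + 6 * (-3/4) - 9
= 9/4 - 9/2 - 9
= -45/4 = -11.25

-11.25


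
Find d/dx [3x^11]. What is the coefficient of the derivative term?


We apply the power rule: d/dx [ax^n] = a*n * x^(n-1)
d/dx [3x^11]
= 3 * 11 * x^(11-1)
= 33x^10
The coefficient is 33

33


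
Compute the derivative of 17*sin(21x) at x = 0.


Apply the chain rule to differentiate 17*sin(21x):
d/dx [17*sin(21x)]
= 17 * cos(21x) * d/dx(21x)
= 17 * 21 * cos(21x)
= 357 * cos(21x)
Evaluate at x = 0:
= 357 * cos(0)
= 357 * 1
= 357

357


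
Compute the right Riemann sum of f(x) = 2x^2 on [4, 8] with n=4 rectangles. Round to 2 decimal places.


Right Riemann sum uses right endpoints of each subinterval.
Interval: [4, 8], n = 4
dx = (8 - 4) / 4 = 1
Right endpoints: [5, 6, 7, 8]
f values: [50, 72, 98, 128]
Sum = dx * (sum of f values)
= 1 * 348
= 348 = 348.00

348.00


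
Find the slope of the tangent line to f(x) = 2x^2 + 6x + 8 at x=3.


The slope of the tangent line equals f'(x) at the point.
f(x) = 2x^2 + 6x + 8
f'(x) = 4x + 6
At x = 3:
f'(3) = 4 * 3 + 6
= 12 + 6
= 18

18


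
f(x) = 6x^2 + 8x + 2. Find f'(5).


Differentiate term by term using power and sum rules:
f(x) = 6x^2 + 8x + 2
f'(x) = 12x + 8
Substitute x = 5:
f'(5) = 12 * 5 + 8
= 60 + 8
= 68

68


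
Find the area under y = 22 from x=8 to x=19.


The area under a constant function y = 22 is a rectangle.
Width = 19 - 8 = 11
Height = 22
Area = width * height
= 11 * 22
= 242

242


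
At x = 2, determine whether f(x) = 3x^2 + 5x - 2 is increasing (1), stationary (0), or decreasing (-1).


Compute f'(x) to determine behavior:
f'(x) = 6x + 5
f'(2) = 6 * 2 + 5
= 12 + 5
= 17
Since f'(2) > 0, the function is increasing (1)

1


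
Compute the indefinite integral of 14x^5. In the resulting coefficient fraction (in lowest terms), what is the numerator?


Apply the power rule for integration:
integral of ax^n dx = a/(n+1) * x^(n+1) + C
integral of 14x^5 dx
= 14/6 * x^6 + C
= 7/3 * x^6 + C
The coefficient in lowest terms is 7/3, and its numerator is 7

7


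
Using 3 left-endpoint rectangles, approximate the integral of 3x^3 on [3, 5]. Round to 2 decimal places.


Left Riemann sum uses left endpoints of each subinterval.
Interval: [3, 5], n = 3
dx = (5 - 3) / 3 = 2/3
Left endpoints: [3, 11/3, 13/3]
f values: [81, 1331/9, 2197/9]
Sum = dx * (sum of f values)
= 2/3 * 473
= 946/3 ≈ 315.33

315.33


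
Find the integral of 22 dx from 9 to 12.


The integral of a constant k over [a, b] equals k * (b - a).
integral from 9 to 12 of 22 dx
= 22 * (12 - 9)
= 22 * 3
= 66

66


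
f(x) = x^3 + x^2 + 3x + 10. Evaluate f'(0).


Differentiate f(x) = x^3 + x^2 + 3x + 10 term by term:
f'(x) = 3x^2 + 2x + 3
Substitute x = 0:
f'(0) = 3 * 0^2 + 2 * 0 + 3
= 0 + 0 + 3
= 3

3


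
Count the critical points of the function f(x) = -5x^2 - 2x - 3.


Find where f'(x) = 0:
f'(x) = -10x - 2
Set f'(x) = 0:
-10x - 2 = 0
x = 2 / (-10) = -1/5
This is a linear equation in x, so there is exactly one solution.
Number of critical points: 1

1


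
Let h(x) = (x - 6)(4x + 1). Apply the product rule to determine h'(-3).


Let u(x) = x - 6 and v(x) = 4x + 1
u'(x) = 1
v'(x) = 4
Product rule: h'(x) = u'(x)*v(x) + u(x)*v'(x)
= 1 * (4x + 1) + (x - 6) * 4
At x = -3:
u(-3) = 1 * (-3) - 6 = -9
v(-3) = 4 * (-3) + 1 = -11
h'(-3) = 1 * (-11) + (-9) * 4
= -11 - 36
= -47

-47


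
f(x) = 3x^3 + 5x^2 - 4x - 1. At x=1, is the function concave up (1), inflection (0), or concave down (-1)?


Concavity is determined by the sign of f''(x).
f(x) = 3x^3 + 5x^2 - 4x - 1
f'(x) = 9x^2 + 10x - 4
f''(x) = 18x + 10
f''(1) = 18 * 1 + 10
= 18 + 10
= 28
Since f''(1) > 0, the function is concave up (1)

1


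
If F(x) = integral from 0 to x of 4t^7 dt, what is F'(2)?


By the Fundamental Theorem of Calculus (Part 1):
If F(x) = integral from 0 to x of f(t) dt, then F'(x) = f(x)
Here f(t) = 4t^7
So F'(x) = 4x^7
Evaluate at x = 2:
F'(2) = 4 * 2^7
= 4 * 128
= 512

512


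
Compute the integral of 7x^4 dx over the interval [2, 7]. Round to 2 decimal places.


Find the antiderivative of 7x^4:
F(x) = 7/5 * x^5
Apply the Fundamental Theorem of Calculus:
F(7) - F(2)
= 7/5 * 7^5 - 7/5 * 2^5
= 7/5 * (16807 - 32)
= 7/5 * 16775
= 23485 = 23485.00

23485.00


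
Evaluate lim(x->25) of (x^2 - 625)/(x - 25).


Direct substitution gives 0/0, so we factor the numerator.
Factor: (x^2 - 625) = (x - 25)(x + 25)
Cancel the common factor (x - 25):
(x^2 - 625)/(x - 25) = (x + 25)
Now substitute x = 25:
= (25 + 25) = 50

50


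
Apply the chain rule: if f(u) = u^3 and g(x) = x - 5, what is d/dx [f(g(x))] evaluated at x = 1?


Using the chain rule: (f(g(x)))' = f'(g(x)) * g'(x)
First, find g(1):
g(1) = 1 * 1 - 5 = -4
Next, f'(u) = 3u^2
And g'(x) = 1
So f'(g(1)) * g'(1)
= 3 * (-4)^2 * 1
= 3 * 16 * 1
= 48

48


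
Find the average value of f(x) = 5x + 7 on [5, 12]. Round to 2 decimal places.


Average value = 1/(b-a) * integral from a to b of f(x) dx
First compute the integral of 5x + 7:
F(x) = (5/2)x^2 + 7x
F(12) = 5/2 * 144 + 7 * 12 = 444
F(5) = 5/2 * 25 + 7 * 5 = 195/2
Integral = 444 - 195/2 = 693/2
Average = (693/2) / (12 - 5) = (693/2) / 7
= 99/2 = 49.50

49.50


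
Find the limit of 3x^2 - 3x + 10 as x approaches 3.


Since polynomials are continuous, we use direct substitution.
lim(x->3) of 3x^2 - 3x + 10
= 3 * 3^2 - 3 * 3 + 10
= 27 - 9 + 10
= 28

28


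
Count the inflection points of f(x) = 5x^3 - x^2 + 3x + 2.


Inflection points occur where f''(x) = 0 and concavity changes.
f(x) = 5x^3 - x^2 + 3x + 2
f'(x) = 15x^2 - 2x + 3
f''(x) = 30x - 2
Set f''(x) = 0:
30x - 2 = 0
x = 2 / 30 = 1/15
Since f''(x) is linear (degree 1), it changes sign at this point.
Therefore there is exactly 1 inflection point.

1


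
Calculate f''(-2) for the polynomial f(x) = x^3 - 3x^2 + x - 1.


First derivative:
f'(x) = 3x^2 - 6x + 1
Second derivative:
f''(x) = 6x - 6
Substitute x = -2:
f''(-2) = 6 * (-2) - 6
= -12 - 6
= -18

-18


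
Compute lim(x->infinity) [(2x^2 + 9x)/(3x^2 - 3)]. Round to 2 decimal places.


For limits at infinity with equal-degree polynomials,
we compare leading coefficients.
Numerator leading term: 2x^2
Denominator leading term: 3x^2
Divide both by x^2:
lim = (2 + 9/x) / (3 - 3/x^2)
As x -> infinity, the 1/x and 1/x^2 terms vanish:
= 2/3 ≈ 0.67

0.67


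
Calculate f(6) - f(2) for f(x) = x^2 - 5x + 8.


Net change = f(b) - f(a)
f(x) = x^2 - 5x + 8
Compute f(6):
f(6) = 1 * 6^2 - 5 * 6 + 8
= 36 - 30 + 8
= 14
Compute f(2):
f(2) = 1 * 2^2 - 5 * 2 + 8
= 4 - 10 + 8
= 2
Net change = 14 - 2 = 12

12


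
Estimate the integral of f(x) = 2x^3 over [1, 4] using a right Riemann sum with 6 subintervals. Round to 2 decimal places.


Right Riemann sum uses right endpoints of each subinterval.
Interval: [1, 4], n = 6
dx = (4 - 1) / 6 = 1/2
Right endpoints: [3/2, 2, 5/2, 3, 7/2, 4]
f values: [27/4, 16, 125/4, 54, 343/4, 128]
Sum = dx * (sum of f values)
= 1/2 * 1287/4
= 1287/8 ≈ 160.88

160.88


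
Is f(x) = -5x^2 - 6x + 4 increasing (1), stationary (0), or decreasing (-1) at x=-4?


Compute f'(x) to determine behavior:
f'(x) = -10x - 6
f'(-4) = -10 * (-4) - 6
= 40 - 6
= 34
Since f'(-4) > 0, the function is increasing (1)

1


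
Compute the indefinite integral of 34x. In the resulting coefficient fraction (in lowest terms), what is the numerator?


Apply the power rule for integration:
integral of ax^n dx = a/(n+1) * x^(n+1) + C
integral of 34x dx
= 34/2 * x^2 + C
= 17 * x^2 + C
The coefficient in lowest terms is 17 = 17/1, so its numerator is 17

17


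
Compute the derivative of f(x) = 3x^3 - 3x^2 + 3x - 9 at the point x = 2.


Differentiate f(x) = 3x^3 - 3x^2 + 3x - 9 term by term:
f'(x) = 9x^2 - 6x + 3
Substitute x = 2:
f'(2) = 9 * 2^2 - 6 * 2 + 3
= 36 - 12 + 3
= 27

27


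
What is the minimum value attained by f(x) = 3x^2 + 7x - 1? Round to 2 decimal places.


For a quadratic f(x) = ax^2 + bx + c with a > 0, the minimum is at the vertex.
Vertex x-coordinate: x = -b/(2a)
x = -(7) / (2 * 3)
x = -7/6
Substitute back to find the minimum value:
f(-7/6) = 3 * (-7/6)^2 + 7 * (-7/6) - 1
= 49/12 - 49/6 - 1
= -61/12 ≈ -5.08

-5.08


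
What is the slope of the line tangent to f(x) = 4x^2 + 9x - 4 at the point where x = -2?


The slope of the tangent line equals f'(x) at the point.
f(x) = 4x^2 + 9x - 4
f'(x) = 8x + 9
At x = -2:
f'(-2) = 8 * (-2) + 9
= -16 + 9
= -7

-7


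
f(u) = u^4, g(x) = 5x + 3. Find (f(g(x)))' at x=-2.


Using the chain rule: (f(g(x)))' = f'(g(x)) * g'(x)
First, find g(-2):
g(-2) = 5 * (-2) + 3 = -7
Next, f'(u) = 4u^3
And g'(x) = 5
So f'(g(-2)) * g'(-2)
= 4 * (-7)^3 * 5
= 4 * (-343) * 5
= -6860

-6860


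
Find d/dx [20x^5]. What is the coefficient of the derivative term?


We apply the power rule: d/dx [ax^n] = a*n * x^(n-1)
d/dx [20x^5]
= 20 * 5 * x^(5-1)
= 100x^4
The coefficient is 100

100


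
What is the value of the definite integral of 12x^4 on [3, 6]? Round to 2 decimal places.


Find the antiderivative of 12x^4:
F(x) = 12/5 * x^5
Apply the Fundamental Theorem of Calculus:
F(6) - F(3)
= 12/5 * 6^5 - 12/5 * 3^5
= 12/5 * (7776 - 243)
= 12/5 * 7533
= 90396/5 = 18079.20

18079.20


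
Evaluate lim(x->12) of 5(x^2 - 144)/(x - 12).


Direct substitution gives 0/0, so we factor the numerator.
Factor: 5(x^2 - 144) = 5 * (x - 12)(x + 12)
Cancel the common factor (x - 12):
5(x^2 - 144)/(x - 12) = 5 * (x + 12)
Now substitute x = 12:
= 5 * (12 + 12) = 120

120


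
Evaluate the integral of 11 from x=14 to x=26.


The integral of a constant k over [a, b] equals k * (b - a).
integral from 14 to 26 of 11 dx
= 11 * (26 - 14)
= 11 * 12
= 132

132


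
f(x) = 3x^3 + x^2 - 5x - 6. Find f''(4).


First derivative:
f'(x) = 9x^2 + 2x - 5
Second derivative:
f''(x) = 18x + 2
Substitute x = 4:
f''(4) = 18 * 4 + 2
= 72 + 2
= 74

74


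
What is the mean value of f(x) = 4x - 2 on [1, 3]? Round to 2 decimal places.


Average value = 1/(b-a) * integral from a to b of f(x) dx
First compute the integral of 4x - 2:
F(x) = 2x^2 - 2x
F(3) = 2 * 9 - 2 * 3 = 12
F(1) = 2 * 1 - 2 * 1 = 0
Integral = 12 - 0 = 12
Average = 12 / (3 - 1) = 12 / 2
= 6 = 6.00

6.00


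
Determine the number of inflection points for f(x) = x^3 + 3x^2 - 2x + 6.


Inflection points occur where f''(x) = 0 and concavity changes.
f(x) = x^3 + 3x^2 - 2x + 6
f'(x) = 3x^2 + 6x - 2
f''(x) = 6x + 6
Set f''(x) = 0:
6x + 6 = 0
x = -6 / 6 = -1
Since f''(x) is linear (degree 1), it changes sign at this point.
Therefore there is exactly 1 inflection point.

1


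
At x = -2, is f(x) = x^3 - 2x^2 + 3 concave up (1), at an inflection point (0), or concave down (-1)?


Concavity is determined by the sign of f''(x).
f(x) = x^3 - 2x^2 + 3
f'(x) = 3x^2 - 4x
f''(x) = 6x - 4
f''(-2) = 6 * (-2) - 4
= -12 - 4
= -16
Since f''(-2) < 0, the function is concave down (-1)

-1


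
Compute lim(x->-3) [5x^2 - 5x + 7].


Since polynomials are continuous, we use direct substitution.
lim(x->-3) of 5x^2 - 5x + 7
= 5 * (-3)^2 - 5 * (-3) + 7
= 45 + 15 + 7
= 67

67


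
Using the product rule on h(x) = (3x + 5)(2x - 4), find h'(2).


Let u(x) = 3x + 5 and v(x) = 2x - 4
u'(x) = 3
v'(x) = 2
Product rule: h'(x) = u'(x)*v(x) + u(x)*v'(x)
= 3 * (2x - 4) + (3x + 5) * 2
At x = 2:
u(2) = 3 * 2 + 5 = 11
v(2) = 2 * 2 - 4 = 0
h'(2) = 3 * 0 + 11 * 2
= 0 + 22
= 22

22


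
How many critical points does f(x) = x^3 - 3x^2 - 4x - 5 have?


Find where f'(x) = 0:
f(x) = x^3 - 3x^2 - 4x - 5
f'(x) = 3x^2 - 6x - 4
This is a quadratic in x. Use the discriminant to count real roots.
Discriminant = (-6)^2 - 4 * 3 * (-4)
= 36 - (-48)
= 84
Since discriminant > 0, f'(x) = 0 has 2 real solutions.
Number of critical points: 2

2


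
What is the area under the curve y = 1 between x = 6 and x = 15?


The area under a constant function y = 1 is a rectangle.
Width = 15 - 6 = 9
Height = 1
Area = width * height
= 9 * 1
= 9

9


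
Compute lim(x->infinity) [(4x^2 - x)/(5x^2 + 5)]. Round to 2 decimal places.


For limits at infinity with equal-degree polynomials,
we compare leading coefficients.
Numerator leading term: 4x^2
Denominator leading term: 5x^2
Divide both by x^2:
lim = (4 - 1/x) / (5 + 5/x^2)
As x -> infinity, the 1/x and 1/x^2 terms vanish:
= 4/5 = 0.80

0.80


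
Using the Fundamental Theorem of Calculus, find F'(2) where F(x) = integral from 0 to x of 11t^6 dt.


By the Fundamental Theorem of Calculus (Part 1):
If F(x) = integral from 0 to x of f(t) dt, then F'(x) = f(x)
Here f(t) = 11t^6
So F'(x) = 11x^6
Evaluate at x = 2:
F'(2) = 11 * 2^6
= 11 * 64
= 704

704


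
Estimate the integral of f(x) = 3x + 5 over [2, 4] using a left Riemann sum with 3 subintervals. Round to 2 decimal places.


Left Riemann sum uses left endpoints of each subinterval.
Interval: [2, 4], n = 3
dx = (4 - 2) / 3 = 2/3
Left endpoints: [2, 8/3, 10/3]
f values: [11, 13, 15]
Sum = dx * (sum of f values)
= 2/3 * 39
= 26 = 26.00

26.00


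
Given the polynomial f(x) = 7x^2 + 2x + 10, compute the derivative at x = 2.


Differentiate term by term using power and sum rules:
f(x) = 7x^2 + 2x + 10
f'(x) = 14x + 2
Substitute x = 2:
f'(2) = 14 * 2 + 2
= 28 + 2
= 30

30


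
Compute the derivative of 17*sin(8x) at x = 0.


Apply the chain rule to differentiate 17*sin(8x):
d/dx [17*sin(8x)]
= 17 * cos(8x) * d/dx(8x)
= 17 * 8 * cos(8x)
= 136 * cos(8x)
Evaluate at x = 0:
= 136 * cos(0)
= 136 * 1
= 136

136


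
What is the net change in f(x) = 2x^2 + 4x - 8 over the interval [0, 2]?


Net change = f(b) - f(a)
f(x) = 2x^2 + 4x - 8
Compute f(2):
f(2) = 2 * 2^2 + 4 * 2 - 8
= 8 + 8 - 8
= 8
Compute f(0):
f(0) = 2 * 0^2 + 4 * 0 - 8
= 0 + 0 - 8
= -8
Net change = 8 - (-8) = 16

16


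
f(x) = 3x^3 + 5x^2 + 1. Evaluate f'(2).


Differentiate f(x) = 3x^3 + 5x^2 + 1 term by term:
f'(x) = 9x^2 + 10x
Substitute x = 2:
f'(2) = 9 * 2^2 + 10 * 2 + 0
= 36 + 20 + 0
= 56

56


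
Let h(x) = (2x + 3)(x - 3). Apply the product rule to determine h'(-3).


Let u(x) = 2x + 3 and v(x) = x - 3
u'(x) = 2
v'(x) = 1
Product rule: h'(x) = u'(x)*v(x) + u(x)*v'(x)
= 2 * (x - 3) + (2x + 3) * 1
At x = -3:
u(-3) = 2 * (-3) + 3 = -3
v(-3) = 1 * (-3) - 3 = -6
h'(-3) = 2 * (-6) + (-3) * 1
= -12 - 3
= -15

-15


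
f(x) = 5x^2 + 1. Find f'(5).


Differentiate term by term using power and sum rules:
f(x) = 5x^2 + 1
f'(x) = 10x
Substitute x = 5:
f'(5) = 10 * 5 + 0
= 50 + 0
= 50

50


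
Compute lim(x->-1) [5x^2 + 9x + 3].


Since polynomials are continuous, we use direct substitution.
lim(x->-1) of 5x^2 + 9x + 3
= 5 * (-1)^2 + 9 * (-1) + 3
= 5 - 9 + 3
= -1

-1


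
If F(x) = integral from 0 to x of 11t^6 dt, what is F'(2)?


By the Fundamental Theorem of Calculus (Part 1):
If F(x) = integral from 0 to x of f(t) dt, then F'(x) = f(x)
Here f(t) = 11t^6
So F'(x) = 11x^6
Evaluate at x = 2:
F'(2) = 11 * 2^6
= 11 * 64
= 704

704


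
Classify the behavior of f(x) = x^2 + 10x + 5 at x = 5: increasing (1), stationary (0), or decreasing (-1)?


Compute f'(x) to determine behavior:
f'(x) = 2x + 10
f'(5) = 2 * 5 + 10
= 10 + 10
= 20
Since f'(5) > 0, the function is increasing (1)

1


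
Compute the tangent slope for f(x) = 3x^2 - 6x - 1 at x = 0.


The slope of the tangent line equals f'(x) at the point.
f(x) = 3x^2 - 6x - 1
f'(x) = 6x - 6
At x = 0:
f'(0) = 6 * 0 - 6
= 0 - 6
= -6

-6


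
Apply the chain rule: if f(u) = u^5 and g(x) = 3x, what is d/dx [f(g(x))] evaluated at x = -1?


Using the chain rule: (f(g(x)))' = f'(g(x)) * g'(x)
First, find g(-1):
g(-1) = 3 * (-1) + 0 = -3
Next, f'(u) = 5u^4
And g'(x) = 3
So f'(g(-1)) * g'(-1)
= 5 * (-3)^4 * 3
= 5 * 81 * 3
= 1215

1215


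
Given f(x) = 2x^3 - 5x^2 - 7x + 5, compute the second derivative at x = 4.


First derivative:
f'(x) = 6x^2 - 10x - 7
Second derivative:
f''(x) = 12x - 10
Substitute x = 4:
f''(4) = 12 * 4 - 10
= 48 - 10
= 38

38


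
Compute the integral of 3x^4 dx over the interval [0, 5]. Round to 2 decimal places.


Find the antiderivative of 3x^4:
F(x) = 3/5 * x^5
Apply the Fundamental Theorem of Calculus:
F(5) - F(0)
= 3/5 * 5^5 - 3/5 * 0^5
= 3/5 * (3125 - 0)
= 3/5 * 3125
= 1875 = 1875.00

1875.00


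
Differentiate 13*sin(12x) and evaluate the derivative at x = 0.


Apply the chain rule to differentiate 13*sin(12x):
d/dx [13*sin(12x)]
= 13 * cos(12x) * d/dx(12x)
= 13 * 12 * cos(12x)
= 156 * cos(12x)
Evaluate at x = 0:
= 156 * cos(0)
= 156 * 1
= 156

156


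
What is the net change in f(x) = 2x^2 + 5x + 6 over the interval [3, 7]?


Net change = f(b) - f(a)
f(x) = 2x^2 + 5x + 6
Compute f(7):
f(7) = 2 * 7^2 + 5 * 7 + 6
= 98 + 35 + 6
= 139
Compute f(3):
f(3) = 2 * 3^2 + 5 * 3 + 6
= 18 + 15 + 6
= 39
Net change = 139 - 39 = 100

100


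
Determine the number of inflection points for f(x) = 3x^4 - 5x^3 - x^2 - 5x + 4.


Inflection points occur where f''(x) = 0 and concavity changes.
f(x) = 3x^4 - 5x^3 - x^2 - 5x + 4
f'(x) = 12x^3 - 15x^2 - 2x - 5
f''(x) = 36x^2 - 30x - 2
This is a quadratic in x. Use the discriminant to count real roots.
Discriminant = (-30)^2 - 4 * 36 * (-2)
= 900 - (-288)
= 1188
Since discriminant > 0, f''(x) = 0 has 2 distinct real solutions.
A quadratic with two distinct real roots changes sign at each root, so concavity changes at both.
Number of inflection points: 2

2


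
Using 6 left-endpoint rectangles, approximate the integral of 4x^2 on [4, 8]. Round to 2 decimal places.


Left Riemann sum uses left endpoints of each subinterval.
Interval: [4, 8], n = 6
dx = (8 - 4) / 6 = 2/3
Left endpoints: [4, 14/3, 16/3, 6, 20/3, 22/3]
f values: [64, 784/9, 1024/9, 144, 1600/9, 1936/9]
Sum = dx * (sum of f values)
= 2/3 * 7216/9
= 14432/27 ≈ 534.52

534.52


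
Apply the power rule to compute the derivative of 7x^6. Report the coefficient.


We apply the power rule: d/dx [ax^n] = a*n * x^(n-1)
d/dx [7x^6]
= 7 * 6 * x^(6-1)
= 42x^5
The coefficient is 42

42


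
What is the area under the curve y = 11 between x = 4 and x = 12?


The area under a constant function y = 11 is a rectangle.
Width = 12 - 4 = 8
Height = 11
Area = width * height
= 8 * 11
= 88

88


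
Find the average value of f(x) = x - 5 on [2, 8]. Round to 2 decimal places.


Average value = 1/(b-a) * integral from a to b of f(x) dx
First compute the integral of x - 5:
F(x) = (1/2)x^2 - 5x
F(8) = 1/2 * 64 - 5 * 8 = -8
F(2) = 1/2 * 4 - 5 * 2 = -8
Integral = -8 - (-8) = 0
Average = 0 / (8 - 2) = 0 / 6
= 0 = 0.00

0.00


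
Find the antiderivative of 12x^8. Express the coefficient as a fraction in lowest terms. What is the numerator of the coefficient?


Apply the power rule for integration:
integral of ax^n dx = a/(n+1) * x^(n+1) + C
integral of 12x^8 dx
= 12/9 * x^9 + C
= 4/3 * x^9 + C
The coefficient in lowest terms is 4/3, and its numerator is 4

4


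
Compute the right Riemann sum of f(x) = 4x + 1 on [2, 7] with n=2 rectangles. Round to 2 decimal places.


Right Riemann sum uses right endpoints of each subinterval.
Interval: [2, 7], n = 2
dx = (7 - 2) / 2 = 5/2
Right endpoints: [9/2, 7]
f values: [19, 29]
Sum = dx * (sum of f values)
= 5/2 * 48
= 120 = 120.00

120.00


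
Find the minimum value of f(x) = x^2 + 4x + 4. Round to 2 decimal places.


For a quadratic f(x) = ax^2 + bx + c with a > 0, the minimum is at the vertex.
Vertex x-coordinate: x = -b/(2a)
x = -(4) / (2 * 1)
x = -4/2 = -2
Substitute back to find the minimum value:
f(-2) = 1 * (-2)^2 + 4 * (-2) + 4
= 4 - 8 + 4
= 0 = 0.00

0.00


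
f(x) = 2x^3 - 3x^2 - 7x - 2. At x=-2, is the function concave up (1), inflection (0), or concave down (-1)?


Concavity is determined by the sign of f''(x).
f(x) = 2x^3 - 3x^2 - 7x - 2
f'(x) = 6x^2 - 6x - 7
f''(x) = 12x - 6
f''(-2) = 12 * (-2) - 6
= -24 - 6
= -30
Since f''(-2) < 0, the function is concave down (-1)

-1


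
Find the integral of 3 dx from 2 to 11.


The integral of a constant k over [a, b] equals k * (b - a).
integral from 2 to 11 of 3 dx
= 3 * (11 - 2)
= 3 * 9
= 27

27


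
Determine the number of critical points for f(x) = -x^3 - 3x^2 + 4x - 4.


Find where f'(x) = 0:
f(x) = -x^3 - 3x^2 + 4x - 4
f'(x) = -3x^2 - 6x + 4
This is a quadratic in x. Use the discriminant to count real roots.
Discriminant = (-6)^2 - 4 * (-3) * 4
= 36 - (-48)
= 84
Since discriminant > 0, f'(x) = 0 has 2 real solutions.
Number of critical points: 2

2


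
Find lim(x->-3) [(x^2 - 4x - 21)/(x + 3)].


Direct substitution gives 0/0, so we factor the numerator.
Factor: (x^2 - 4x - 21) = (x + 3)(x - 7)
Cancel the common factor (x + 3):
(x^2 - 4x - 21)/(x + 3) = (x - 7)
Now substitute x = -3:
= (-3) - (7) = -10

-10


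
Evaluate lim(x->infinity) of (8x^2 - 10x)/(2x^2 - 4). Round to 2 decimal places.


For limits at infinity with equal-degree polynomials,
we compare leading coefficients.
Numerator leading term: 8x^2
Denominator leading term: 2x^2
Divide both by x^2:
lim = (8 - 10/x) / (2 - 4/x^2)
As x -> infinity, the 1/x and 1/x^2 terms vanish:
= 8/2 = 4 = 4.00

4.00


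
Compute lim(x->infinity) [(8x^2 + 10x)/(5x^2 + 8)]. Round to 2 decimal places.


For limits at infinity with equal-degree polynomials,
we compare leading coefficients.
Numerator leading term: 8x^2
Denominator leading term: 5x^2
Divide both by x^2:
lim = (8 + 10/x) / (5 + 8/x^2)
As x -> infinity, the 1/x and 1/x^2 terms vanish:
= 8/5 = 1.60

1.60


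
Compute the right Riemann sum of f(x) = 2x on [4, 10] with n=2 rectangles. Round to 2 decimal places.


Right Riemann sum uses right endpoints of each subinterval.
Interval: [4, 10], n = 2
dx = (10 - 4) / 2 = 3
Right endpoints: [7, 10]
f values: [14, 20]
Sum = dx * (sum of f values)
= 3 * 34
= 102 = 102.00

102.00


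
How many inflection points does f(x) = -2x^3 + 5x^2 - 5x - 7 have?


Inflection points occur where f''(x) = 0 and concavity changes.
f(x) = -2x^3 + 5x^2 - 5x - 7
f'(x) = -6x^2 + 10x - 5
f''(x) = -12x + 10
Set f''(x) = 0:
-12x + 10 = 0
x = -10 / (-12) = 5/6
Since f''(x) is linear (degree 1), it changes sign at this point.
Therefore there is exactly 1 inflection point.

1


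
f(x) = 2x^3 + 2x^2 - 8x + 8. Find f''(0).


First derivative:
f'(x) = 6x^2 + 4x - 8
Second derivative:
f''(x) = 12x + 4
Substitute x = 0:
f''(0) = 12 * 0 + 4
= 0 + 4
= 4

4


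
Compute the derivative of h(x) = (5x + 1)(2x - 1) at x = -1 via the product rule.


Let u(x) = 5x + 1 and v(x) = 2x - 1
u'(x) = 5
v'(x) = 2
Product rule: h'(x) = u'(x)*v(x) + u(x)*v'(x)
= 5 * (2x - 1) + (5x + 1) * 2
At x = -1:
u(-1) = 5 * (-1) + 1 = -4
v(-1) = 2 * (-1) - 1 = -3
h'(-1) = 5 * (-3) + (-4) * 2
= -15 - 8
= -23

-23


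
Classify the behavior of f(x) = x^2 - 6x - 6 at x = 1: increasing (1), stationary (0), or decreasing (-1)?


Compute f'(x) to determine behavior:
f'(x) = 2x - 6
f'(1) = 2 * 1 - 6
= 2 - 6
= -4
Since f'(1) < 0, the function is decreasing (-1)

-1


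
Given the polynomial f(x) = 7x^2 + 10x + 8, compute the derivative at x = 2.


Differentiate term by term using power and sum rules:
f(x) = 7x^2 + 10x + 8
f'(x) = 14x + 10
Substitute x = 2:
f'(2) = 14 * 2 + 10
= 28 + 10
= 38

38


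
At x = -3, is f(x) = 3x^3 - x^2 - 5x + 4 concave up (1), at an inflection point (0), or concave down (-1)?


Concavity is determined by the sign of f''(x).
f(x) = 3x^3 - x^2 - 5x + 4
f'(x) = 9x^2 - 2x - 5
f''(x) = 18x - 2
f''(-3) = 18 * (-3) - 2
= -54 - 2
= -56
Since f''(-3) < 0, the function is concave down (-1)

-1


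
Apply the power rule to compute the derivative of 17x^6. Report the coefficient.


We apply the power rule: d/dx [ax^n] = a*n * x^(n-1)
d/dx [17x^6]
= 17 * 6 * x^(6-1)
= 102x^5
The coefficient is 102

102


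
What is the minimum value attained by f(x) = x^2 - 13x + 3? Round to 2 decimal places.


For a quadratic f(x) = ax^2 + bx + c with a > 0, the minimum is at the vertex.
Vertex x-coordinate: x = -b/(2a)
x = -(-13) / (2 * 1)
x = 13/2
Substitute back to find the minimum value:
f(13/2) = 1 * (13/2)^2 - 13 * (13/2) + 3
= 169/4 - 169/2 + 3
= -157/4 = -39.25

-39.25


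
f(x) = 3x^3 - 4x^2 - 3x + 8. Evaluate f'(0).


Differentiate f(x) = 3x^3 - 4x^2 - 3x + 8 term by term:
f'(x) = 9x^2 - 8x - 3
Substitute x = 0:
f'(0) = 9 * 0^2 - 8 * 0 - 3
= 0 + 0 - 3
= -3

-3


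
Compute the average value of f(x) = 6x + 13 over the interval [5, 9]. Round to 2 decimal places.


Average value = 1/(b-a) * integral from a to b of f(x) dx
First compute the integral of 6x + 13:
F(x) = 3x^2 + 13x
F(9) = 3 * 81 + 13 * 9 = 360
F(5) = 3 * 25 + 13 * 5 = 140
Integral = 360 - 140 = 220
Average = 220 / (9 - 5) = 220 / 4
= 55 = 55.00

55.00


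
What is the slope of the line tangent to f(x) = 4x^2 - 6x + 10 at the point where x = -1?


The slope of the tangent line equals f'(x) at the point.
f(x) = 4x^2 - 6x + 10
f'(x) = 8x - 6
At x = -1:
f'(-1) = 8 * (-1) - 6
= -8 - 6
= -14

-14


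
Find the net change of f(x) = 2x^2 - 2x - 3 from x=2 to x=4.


Net change = f(b) - f(a)
f(x) = 2x^2 - 2x - 3
Compute f(4):
f(4) = 2 * 4^2 - 2 * 4 - 3
= 32 - 8 - 3
= 21
Compute f(2):
f(2) = 2 * 2^2 - 2 * 2 - 3
= 8 - 4 - 3
= 1
Net change = 21 - 1 = 20

20


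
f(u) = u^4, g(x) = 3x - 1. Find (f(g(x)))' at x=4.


Using the chain rule: (f(g(x)))' = f'(g(x)) * g'(x)
First, find g(4):
g(4) = 3 * 4 - 1 = 11
Next, f'(u) = 4u^3
And g'(x) = 3
So f'(g(4)) * g'(4)
= 4 * 11^3 * 3
= 4 * 1331 * 3
= 15972

15972


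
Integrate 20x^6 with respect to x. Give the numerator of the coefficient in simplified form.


Apply the power rule for integration:
integral of ax^n dx = a/(n+1) * x^(n+1) + C
integral of 20x^6 dx
= 20/7 * x^7 + C
The coefficient in lowest terms is 20/7, and its numerator is 20

20


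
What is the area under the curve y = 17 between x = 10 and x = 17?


The area under a constant function y = 17 is a rectangle.
Width = 17 - 10 = 7
Height = 17
Area = width * height
= 7 * 17
= 119

119


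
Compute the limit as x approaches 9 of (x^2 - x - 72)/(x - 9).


Direct substitution gives 0/0, so we factor the numerator.
Factor: (x^2 - x - 72) = (x - 9)(x + 8)
Cancel the common factor (x - 9):
(x^2 - x - 72)/(x - 9) = (x + 8)
Now substitute x = 9:
= (9) - (-8) = 17

17


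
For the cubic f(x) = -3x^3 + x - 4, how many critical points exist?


Find where f'(x) = 0:
f(x) = -3x^3 + x - 4
f'(x) = -9x^2 + 1
This is a quadratic in x. Use the discriminant to count real roots.
Discriminant = (0)^2 - 4 * (-9) * 1
= 0 - (-36)
= 36
Since discriminant > 0, f'(x) = 0 has 2 real solutions.
Number of critical points: 2

2


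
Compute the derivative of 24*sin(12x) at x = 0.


Apply the chain rule to differentiate 24*sin(12x):
d/dx [24*sin(12x)]
= 24 * cos(12x) * d/dx(12x)
= 24 * 12 * cos(12x)
= 288 * cos(12x)
Evaluate at x = 0:
= 288 * cos(0)
= 288 * 1
= 288

288


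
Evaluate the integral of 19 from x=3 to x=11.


The integral of a constant k over [a, b] equals k * (b - a).
integral from 3 to 11 of 19 dx
= 19 * (11 - 3)
= 19 * 8
= 152

152


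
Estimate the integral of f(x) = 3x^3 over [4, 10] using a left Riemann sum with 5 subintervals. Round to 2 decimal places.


Left Riemann sum uses left endpoints of each subinterval.
Interval: [4, 10], n = 5
dx = (10 - 4) / 5 = 6/5
Left endpoints: [4, 26/5, 32/5, 38/5, 44/5]
f values: [192, 52728/125, 98304/125, 164616/125, 255552/125]
Sum = dx * (sum of f values)
= 6/5 * 23808/5
= 142848/25 = 5713.92

5713.92


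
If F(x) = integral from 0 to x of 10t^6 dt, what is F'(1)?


By the Fundamental Theorem of Calculus (Part 1):
If F(x) = integral from 0 to x of f(t) dt, then F'(x) = f(x)
Here f(t) = 10t^6
So F'(x) = 10x^6
Evaluate at x = 1:
F'(1) = 10 * 1^6
= 10 * 1
= 10

10


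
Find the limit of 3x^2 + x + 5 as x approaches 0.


Since polynomials are continuous, we use direct substitution.
lim(x->0) of 3x^2 + x + 5
= 3 * 0^2 + 1 * 0 + 5
= 0 + 0 + 5
= 5

5


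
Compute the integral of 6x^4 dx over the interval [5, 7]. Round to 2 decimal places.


Find the antiderivative of 6x^4:
F(x) = 6/5 * x^5
Apply the Fundamental Theorem of Calculus:
F(7) - F(5)
= 6/5 * 7^5 - 6/5 * 5^5
= 6/5 * (16807 - 3125)
= 6/5 * 13682
= 82092/5 = 16418.40

16418.40


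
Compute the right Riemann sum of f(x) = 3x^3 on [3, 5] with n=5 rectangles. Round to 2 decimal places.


Right Riemann sum uses right endpoints of each subinterval.
Interval: [3, 5], n = 5
dx = (5 - 3) / 5 = 2/5
Right endpoints: [17/5, 19/5, 21/5, 23/5, 5]
f values: [14739/125, 20577/125, 27783/125, 36501/125, 375]
Sum = dx * (sum of f values)
= 2/5 * 5859/5
= 11718/25 = 468.72

468.72


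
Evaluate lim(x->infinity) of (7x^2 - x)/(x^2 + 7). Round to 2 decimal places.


For limits at infinity with equal-degree polynomials,
we compare leading coefficients.
Numerator leading term: 7x^2
Denominator leading term: x^2
Divide both by x^2:
lim = (7 - 1/x) / (1 + 7/x^2)
As x -> infinity, the 1/x and 1/x^2 terms vanish:
= 7/1 = 7 = 7.00

7.00


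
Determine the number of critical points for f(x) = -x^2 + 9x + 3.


Find where f'(x) = 0:
f'(x) = -2x + 9
Set f'(x) = 0:
-2x + 9 = 0
x = -9 / (-2) = 9/2
This is a linear equation in x, so there is exactly one solution.
Number of critical points: 1

1


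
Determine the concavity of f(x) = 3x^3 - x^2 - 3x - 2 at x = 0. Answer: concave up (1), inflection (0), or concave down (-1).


Concavity is determined by the sign of f''(x).
f(x) = 3x^3 - x^2 - 3x - 2
f'(x) = 9x^2 - 2x - 3
f''(x) = 18x - 2
f''(0) = 18 * 0 - 2
= 0 - 2
= -2
Since f''(0) < 0, the function is concave down (-1)

-1


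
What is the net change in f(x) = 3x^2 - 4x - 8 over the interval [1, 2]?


Net change = f(b) - f(a)
f(x) = 3x^2 - 4x - 8
Compute f(2):
f(2) = 3 * 2^2 - 4 * 2 - 8
= 12 - 8 - 8
= -4
Compute f(1):
f(1) = 3 * 1^2 - 4 * 1 - 8
= 3 - 4 - 8
= -9
Net change = -4 - (-9) = 5

5


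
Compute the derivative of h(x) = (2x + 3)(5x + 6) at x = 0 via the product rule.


Let u(x) = 2x + 3 and v(x) = 5x + 6
u'(x) = 2
v'(x) = 5
Product rule: h'(x) = u'(x)*v(x) + u(x)*v'(x)
= 2 * (5x + 6) + (2x + 3) * 5
At x = 0:
u(0) = 2 * 0 + 3 = 3
v(0) = 5 * 0 + 6 = 6
h'(0) = 2 * 6 + 3 * 5
= 12 + 15
= 27

27


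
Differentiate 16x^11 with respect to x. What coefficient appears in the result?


We apply the power rule: d/dx [ax^n] = a*n * x^(n-1)
d/dx [16x^11]
= 16 * 11 * x^(11-1)
= 176x^10
The coefficient is 176

176


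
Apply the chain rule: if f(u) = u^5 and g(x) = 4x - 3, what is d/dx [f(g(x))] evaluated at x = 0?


Using the chain rule: (f(g(x)))' = f'(g(x)) * g'(x)
First, find g(0):
g(0) = 4 * 0 - 3 = -3
Next, f'(u) = 5u^4
And g'(x) = 4
So f'(g(0)) * g'(0)
= 5 * (-3)^4 * 4
= 5 * 81 * 4
= 1620

1620


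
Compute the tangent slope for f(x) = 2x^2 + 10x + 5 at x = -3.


The slope of the tangent line equals f'(x) at the point.
f(x) = 2x^2 + 10x + 5
f'(x) = 4x + 10
At x = -3:
f'(-3) = 4 * (-3) + 10
= -12 + 10
= -2

-2


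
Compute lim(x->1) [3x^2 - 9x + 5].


Since polynomials are continuous, we use direct substitution.
lim(x->1) of 3x^2 - 9x + 5
= 3 * 1^2 - 9 * 1 + 5
= 3 - 9 + 5
= -1

-1


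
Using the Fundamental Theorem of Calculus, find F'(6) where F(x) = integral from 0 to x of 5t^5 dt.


By the Fundamental Theorem of Calculus (Part 1):
If F(x) = integral from 0 to x of f(t) dt, then F'(x) = f(x)
Here f(t) = 5t^5
So F'(x) = 5x^5
Evaluate at x = 6:
F'(6) = 5 * 6^5
= 5 * 7776
= 38880

38880


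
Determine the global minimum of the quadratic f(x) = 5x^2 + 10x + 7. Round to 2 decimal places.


For a quadratic f(x) = ax^2 + bx + c with a > 0, the minimum is at the vertex.
Vertex x-coordinate: x = -b/(2a)
x = -(10) / (2 * 5)
x = -10/10 = -1
Substitute back to find the minimum value:
f(-1) = 5 * (-1)^2 + 10 * (-1) + 7
= 5 - 10 + 7
= 2 = 2.00

2.00


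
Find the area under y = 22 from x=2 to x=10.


The area under a constant function y = 22 is a rectangle.
Width = 10 - 2 = 8
Height = 22
Area = width * height
= 8 * 22
= 176

176


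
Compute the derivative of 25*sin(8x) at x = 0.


Apply the chain rule to differentiate 25*sin(8x):
d/dx [25*sin(8x)]
= 25 * cos(8x) * d/dx(8x)
= 25 * 8 * cos(8x)
= 200 * cos(8x)
Evaluate at x = 0:
= 200 * cos(0)
= 200 * 1
= 200

200


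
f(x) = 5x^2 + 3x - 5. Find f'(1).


Differentiate term by term using power and sum rules:
f(x) = 5x^2 + 3x - 5
f'(x) = 10x + 3
Substitute x = 1:
f'(1) = 10 * 1 + 3
= 10 + 3
= 13

13


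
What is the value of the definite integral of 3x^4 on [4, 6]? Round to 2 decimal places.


Find the antiderivative of 3x^4:
F(x) = 3/5 * x^5
Apply the Fundamental Theorem of Calculus:
F(6) - F(4)
= 3/5 * 6^5 - 3/5 * 4^5
= 3/5 * (7776 - 1024)
= 3/5 * 6752
= 20256/5 = 4051.20

4051.20


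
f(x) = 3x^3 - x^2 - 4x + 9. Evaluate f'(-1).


Differentiate f(x) = 3x^3 - x^2 - 4x + 9 term by term:
f'(x) = 9x^2 - 2x - 4
Substitute x = -1:
f'(-1) = 9 * (-1)^2 - 2 * (-1) - 4
= 9 + 2 - 4
= 7

7


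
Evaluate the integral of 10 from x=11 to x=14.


The integral of a constant k over [a, b] equals k * (b - a).
integral from 11 to 14 of 10 dx
= 10 * (14 - 11)
= 10 * 3
= 30

30


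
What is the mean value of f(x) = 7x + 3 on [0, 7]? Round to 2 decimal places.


Average value = 1/(b-a) * integral from a to b of f(x) dx
First compute the integral of 7x + 3:
F(x) = (7/2)x^2 + 3x
F(7) = 7/2 * 49 + 3 * 7 = 385/2
F(0) = 7/2 * 0 + 3 * 0 = 0
Integral = 385/2 - 0 = 385/2
Average = (385/2) / (7 - 0) = (385/2) / 7
= 55/2 = 27.50

27.50


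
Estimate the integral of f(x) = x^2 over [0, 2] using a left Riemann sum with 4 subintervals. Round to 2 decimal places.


Left Riemann sum uses left endpoints of each subinterval.
Interval: [0, 2], n = 4
dx = (2 - 0) / 4 = 1/2
Left endpoints: [0, 1/2, 1, 3/2]
f values: [0, 1/4, 1, 9/4]
Sum = dx * (sum of f values)
= 1/2 * 7/2
= 7/4 = 1.75

1.75


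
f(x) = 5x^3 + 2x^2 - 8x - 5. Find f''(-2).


First derivative:
f'(x) = 15x^2 + 4x - 8
Second derivative:
f''(x) = 30x + 4
Substitute x = -2:
f''(-2) = 30 * (-2) + 4
= -60 + 4
= -56

-56


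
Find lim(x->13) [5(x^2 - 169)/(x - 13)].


Direct substitution gives 0/0, so we factor the numerator.
Factor: 5(x^2 - 169) = 5 * (x - 13)(x + 13)
Cancel the common factor (x - 13):
5(x^2 - 169)/(x - 13) = 5 * (x + 13)
Now substitute x = 13:
= 5 * (13 + 13) = 130

130


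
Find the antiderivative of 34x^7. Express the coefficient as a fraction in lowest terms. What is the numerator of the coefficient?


Apply the power rule for integration:
integral of ax^n dx = a/(n+1) * x^(n+1) + C
integral of 34x^7 dx
= 34/8 * x^8 + C
= 17/4 * x^8 + C
The coefficient in lowest terms is 17/4, and its numerator is 17

17


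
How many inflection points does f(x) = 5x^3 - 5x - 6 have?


Inflection points occur where f''(x) = 0 and concavity changes.
f(x) = 5x^3 - 5x - 6
f'(x) = 15x^2 - 5
f''(x) = 30x
Set f''(x) = 0:
30x = 0
x = 0 / 30 = 0
Since f''(x) is linear (degree 1), it changes sign at this point.
Therefore there is exactly 1 inflection point.

1


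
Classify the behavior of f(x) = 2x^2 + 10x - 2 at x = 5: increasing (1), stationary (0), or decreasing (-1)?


Compute f'(x) to determine behavior:
f'(x) = 4x + 10
f'(5) = 4 * 5 + 10
= 20 + 10
= 30
Since f'(5) > 0, the function is increasing (1)

1


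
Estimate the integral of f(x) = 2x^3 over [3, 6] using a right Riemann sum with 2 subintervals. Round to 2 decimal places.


Right Riemann sum uses right endpoints of each subinterval.
Interval: [3, 6], n = 2
dx = (6 - 3) / 2 = 3/2
Right endpoints: [9/2, 6]
f values: [729/4, 432]
Sum = dx * (sum of f values)
= 3/2 * 2457/4
= 7371/8 ≈ 921.38

921.38


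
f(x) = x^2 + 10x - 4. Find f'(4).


Differentiate term by term using power and sum rules:
f(x) = x^2 + 10x - 4
f'(x) = 2x + 10
Substitute x = 4:
f'(4) = 2 * 4 + 10
= 8 + 10
= 18

18


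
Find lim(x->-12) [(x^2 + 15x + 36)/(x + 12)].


Direct substitution gives 0/0, so we factor the numerator.
Factor: (x^2 + 15x + 36) = (x + 12)(x + 3)
Cancel the common factor (x + 12):
(x^2 + 15x + 36)/(x + 12) = (x + 3)
Now substitute x = -12:
= (-12) - (-3) = -9

-9


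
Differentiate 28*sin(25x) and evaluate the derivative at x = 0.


Apply the chain rule to differentiate 28*sin(25x):
d/dx [28*sin(25x)]
= 28 * cos(25x) * d/dx(25x)
= 28 * 25 * cos(25x)
= 700 * cos(25x)
Evaluate at x = 0:
= 700 * cos(0)
= 700 * 1
= 700

700


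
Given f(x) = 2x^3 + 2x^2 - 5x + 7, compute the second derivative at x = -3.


First derivative:
f'(x) = 6x^2 + 4x - 5
Second derivative:
f''(x) = 12x + 4
Substitute x = -3:
f''(-3) = 12 * (-3) + 4
= -36 + 4
= -32

-32


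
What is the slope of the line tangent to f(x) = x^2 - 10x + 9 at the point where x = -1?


The slope of the tangent line equals f'(x) at the point.
f(x) = x^2 - 10x + 9
f'(x) = 2x - 10
At x = -1:
f'(-1) = 2 * (-1) - 10
= -2 - 10
= -12

-12


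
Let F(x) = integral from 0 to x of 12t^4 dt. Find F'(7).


By the Fundamental Theorem of Calculus (Part 1):
If F(x) = integral from 0 to x of f(t) dt, then F'(x) = f(x)
Here f(t) = 12t^4
So F'(x) = 12x^4
Evaluate at x = 7:
F'(7) = 12 * 7^4
= 12 * 2401
= 28812

28812


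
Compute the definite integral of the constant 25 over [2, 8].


The integral of a constant k over [a, b] equals k * (b - a).
integral from 2 to 8 of 25 dx
= 25 * (8 - 2)
= 25 * 6
= 150

150


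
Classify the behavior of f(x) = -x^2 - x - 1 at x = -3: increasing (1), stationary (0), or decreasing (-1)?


Compute f'(x) to determine behavior:
f'(x) = -2x - 1
f'(-3) = -2 * (-3) - 1
= 6 - 1
= 5
Since f'(-3) > 0, the function is increasing (1)

1


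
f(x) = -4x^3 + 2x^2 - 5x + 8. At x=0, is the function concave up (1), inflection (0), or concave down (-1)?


Concavity is determined by the sign of f''(x).
f(x) = -4x^3 + 2x^2 - 5x + 8
f'(x) = -12x^2 + 4x - 5
f''(x) = -24x + 4
f''(0) = -24 * 0 + 4
= 0 + 4
= 4
Since f''(0) > 0, the function is concave up (1)

1


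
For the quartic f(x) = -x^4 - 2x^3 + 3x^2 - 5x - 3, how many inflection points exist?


Inflection points occur where f''(x) = 0 and concavity changes.
f(x) = -x^4 - 2x^3 + 3x^2 - 5x - 3
f'(x) = -4x^3 - 6x^2 + 6x - 5
f''(x) = -12x^2 - 12x + 6
This is a quadratic in x. Use the discriminant to count real roots.
Discriminant = (-12)^2 - 4 * (-12) * 6
= 144 - (-288)
= 432
Since discriminant > 0, f''(x) = 0 has 2 distinct real solutions.
A quadratic with two distinct real roots changes sign at each root, so concavity changes at both.
Number of inflection points: 2

2


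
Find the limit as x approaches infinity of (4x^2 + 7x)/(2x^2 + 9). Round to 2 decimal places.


For limits at infinity with equal-degree polynomials,
we compare leading coefficients.
Numerator leading term: 4x^2
Denominator leading term: 2x^2
Divide both by x^2:
lim = (4 + 7/x) / (2 + 9/x^2)
As x -> infinity, the 1/x and 1/x^2 terms vanish:
= 4/2 = 2 = 2.00

2.00


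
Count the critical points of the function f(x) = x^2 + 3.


Find where f'(x) = 0:
f'(x) = 2x
Set f'(x) = 0:
2x = 0
x = 0 / 2 = 0
This is a linear equation in x, so there is exactly one solution.
Number of critical points: 1

1


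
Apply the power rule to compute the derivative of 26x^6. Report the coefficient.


We apply the power rule: d/dx [ax^n] = a*n * x^(n-1)
d/dx [26x^6]
= 26 * 6 * x^(6-1)
= 156x^5
The coefficient is 156

156


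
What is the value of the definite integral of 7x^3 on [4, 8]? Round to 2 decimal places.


Find the antiderivative of 7x^3:
F(x) = 7/4 * x^4
Apply the Fundamental Theorem of Calculus:
F(8) - F(4)
= 7/4 * 8^4 - 7/4 * 4^4
= 7/4 * (4096 - 256)
= 7/4 * 3840
= 6720 = 6720.00

6720.00


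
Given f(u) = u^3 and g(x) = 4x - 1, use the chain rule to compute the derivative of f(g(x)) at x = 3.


Using the chain rule: (f(g(x)))' = f'(g(x)) * g'(x)
First, find g(3):
g(3) = 4 * 3 - 1 = 11
Next, f'(u) = 3u^2
And g'(x) = 4
So f'(g(3)) * g'(3)
= 3 * 11^2 * 4
= 3 * 121 * 4
= 1452

1452
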